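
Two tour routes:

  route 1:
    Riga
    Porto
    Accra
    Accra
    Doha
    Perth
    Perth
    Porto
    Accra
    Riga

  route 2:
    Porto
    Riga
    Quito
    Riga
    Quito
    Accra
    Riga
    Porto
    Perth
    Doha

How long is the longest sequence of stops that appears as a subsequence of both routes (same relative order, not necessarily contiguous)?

3

Pick Riga [1,7]; then Porto [2,8]; then Doha [5,10]; all 3 stops appear in both, in order, and the DP table's final entry dp[10][10] is also 3, so no common subsequence is longer.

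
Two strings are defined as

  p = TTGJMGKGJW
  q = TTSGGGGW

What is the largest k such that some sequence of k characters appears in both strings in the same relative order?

6

Let dp[i][j] be the LCS length of the first i characters of p and the first j characters of q. dp[i][j] = dp[i-1][j-1]+1 when the i-th and j-th characters match, else max(dp[i-1][j], dp[i][j-1]).
    ·  T  T  S  G  G  G  G  W
 ·  0  0  0  0  0  0  0  0  0
 T  0  1  1  1  1  1  1  1  1
 T  0  1  2  2  2  2  2  2  2
 G  0  1  2  2  3  3  3  3  3
 J  0  1  2  2  3  3  3  3  3
 M  0  1  2  2  3  3  3  3  3
 G  0  1  2  2  3  4  4  4  4
 K  0  1  2  2  3  4  4  4  4
 G  0  1  2  2  3  4  5  5  5
 J  0  1  2  2  3  4  5  5  5
 W  0  1  2  2  3  4  5  5  6
dp[10][8] = 6. One LCS (by backtracking along matches): TTGGGW.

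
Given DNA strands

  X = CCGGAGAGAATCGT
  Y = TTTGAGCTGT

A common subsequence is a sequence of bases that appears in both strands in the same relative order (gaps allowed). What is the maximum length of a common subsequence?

Let dp[i][j] be the LCS length of the first i bases of X and the first j bases of Y. dp[i][j] = dp[i-1][j-1]+1 when the i-th and j-th bases match, else max(dp[i-1][j], dp[i][j-1]).
    ·  T  T  T  G  A  G  C  T  G  T
 ·  0  0  0  0  0  0  0  0  0  0  0
 C  0  0  0  0  0  0  0  1  1  1  1
 C  0  0  0  0  0  0  0  1  1  1  1
 G  0  0  0  0  1  1  1  1  1  2  2
 G  0  0  0  0  1  1  2  2  2  2  2
 A  0  0  0  0  1  2  2  2  2  2  2
 G  0  0  0  0  1  2  3  3  3  3  3
 A  0  0  0  0  1  2  3  3  3  3  3
 G  0  0  0  0  1  2  3  3  3  4  4
 A  0  0  0  0  1  2  3  3  3  4  4
 A  0  0  0  0  1  2  3  3  3  4  4
 T  0  1  1  1  1  2  3  3  4  4  5
 C  0  1  1  1  1  2  3  4  4  4  5
 G  0  1  1  1  2  2  3  4  4  5  5
 T  0  1  2  2  2  2  3  4  5  5  6
dp[14][10] = 6. One LCS (by backtracking along matches): GAGTGT.

6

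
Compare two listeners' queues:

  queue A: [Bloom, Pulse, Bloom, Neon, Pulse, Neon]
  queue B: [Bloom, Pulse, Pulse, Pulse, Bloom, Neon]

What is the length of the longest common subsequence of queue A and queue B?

Match Bloom at queue A[1]=queue B[1], then Pulse at queue A[2]=queue B[4], then Bloom at queue A[3]=queue B[5], then Neon at queue A[6]=queue B[6] — 4 songs in the same relative order in both. Since dp[6][6] = 4, nothing longer is possible.

4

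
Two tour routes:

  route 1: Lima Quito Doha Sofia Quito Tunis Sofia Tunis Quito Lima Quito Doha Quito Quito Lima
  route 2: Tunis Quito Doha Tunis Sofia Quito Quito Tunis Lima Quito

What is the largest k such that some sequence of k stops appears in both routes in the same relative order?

7

Pick Quito at route 1[2]=route 2[2] → Doha at route 1[3]=route 2[3] → Sofia at route 1[4]=route 2[5] → Quito at route 1[5]=route 2[7] → Tunis at route 1[8]=route 2[8] → Lima at route 1[10]=route 2[9] → Quito at route 1[14]=route 2[10]; all 7 stops appear in both, in order. Since dp[15][10] = 7, nothing longer is possible.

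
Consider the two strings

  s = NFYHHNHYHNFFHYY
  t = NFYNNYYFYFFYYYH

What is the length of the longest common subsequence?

9

Pick N at s[1]=t[1] → F at s[2]=t[2] → Y at s[3]=t[3] → N at s[6]=t[5] → Y at s[8]=t[9] → F at s[11]=t[10] → F at s[12]=t[11] → Y at s[14]=t[13] → Y at s[15]=t[14]; all 9 characters appear in both, in order, and the DP table's final entry dp[15][15] is also 9, so no common subsequence is longer.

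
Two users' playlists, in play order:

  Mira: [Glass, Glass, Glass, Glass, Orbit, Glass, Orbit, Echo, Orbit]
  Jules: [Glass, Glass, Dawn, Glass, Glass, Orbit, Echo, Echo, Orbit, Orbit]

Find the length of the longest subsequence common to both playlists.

7

Taking Glass (Mira #1, Jules #1), then Glass (Mira #2, Jules #2), then Glass (Mira #3, Jules #4), then Glass (Mira #4, Jules #5), then Orbit (Mira #5, Jules #6), then Orbit (Mira #7, Jules #9), then Orbit (Mira #9, Jules #10) gives a common subsequence of length 7, and the DP table's final entry dp[9][10] is also 7, so no common subsequence is longer.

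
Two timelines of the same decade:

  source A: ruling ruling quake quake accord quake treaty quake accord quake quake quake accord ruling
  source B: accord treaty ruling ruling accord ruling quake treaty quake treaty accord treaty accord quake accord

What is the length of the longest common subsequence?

9

One common subsequence of length 9: ruling (source A #1, source B #4); then ruling (source A #2, source B #6); then quake (source A #3, source B #7); then quake (source A #4, source B #9); then accord (source A #5, source B #11); then treaty (source A #7, source B #12); then accord (source A #9, source B #13); then quake (source A #12, source B #14); then accord (source A #13, source B #15). The LCS DP gives dp[14][15] = 9, so this is optimal.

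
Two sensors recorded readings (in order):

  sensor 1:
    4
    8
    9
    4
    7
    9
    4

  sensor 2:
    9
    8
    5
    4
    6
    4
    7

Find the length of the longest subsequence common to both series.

Match 4 (sensor 1 #1, sensor 2 #4), then 4 (sensor 1 #4, sensor 2 #6), then 7 (sensor 1 #5, sensor 2 #7) — 3 values in the same relative order in both. dp[7][7] = 3 confirms this is the maximum.

3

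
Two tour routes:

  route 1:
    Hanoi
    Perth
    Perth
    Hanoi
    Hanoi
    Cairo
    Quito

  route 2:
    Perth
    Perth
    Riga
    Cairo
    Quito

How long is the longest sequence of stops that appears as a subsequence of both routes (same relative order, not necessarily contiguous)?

4

Match Perth at route 1[2]=route 2[1] → Perth at route 1[3]=route 2[2] → Cairo at route 1[6]=route 2[4] → Quito at route 1[7]=route 2[5] — 4 stops in the same relative order in both, and the DP table's final entry dp[7][5] is also 4, so no common subsequence is longer.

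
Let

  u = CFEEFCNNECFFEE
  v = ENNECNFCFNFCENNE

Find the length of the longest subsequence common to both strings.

Pick E (u #3, v #1), E (u #4, v #4), C (u #6, v #5), N (u #7, v #6), C (u #10, v #8), F (u #11, v #9), F (u #12, v #11), E (u #13, v #13), E (u #14, v #16); all 9 characters appear in both, in order. dp[14][16] = 9 confirms this is the maximum.

9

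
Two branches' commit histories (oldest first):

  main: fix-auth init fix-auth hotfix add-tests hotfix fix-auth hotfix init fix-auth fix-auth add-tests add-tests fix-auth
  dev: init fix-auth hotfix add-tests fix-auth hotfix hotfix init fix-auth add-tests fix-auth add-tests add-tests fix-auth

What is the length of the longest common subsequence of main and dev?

Taking init [2,1] → fix-auth [3,2] → hotfix [4,3] → add-tests [5,4] → hotfix [6,6] → hotfix [8,7] → init [9,8] → fix-auth [10,9] → fix-auth [11,11] → add-tests [12,12] → add-tests [13,13] → fix-auth [14,14] gives a common subsequence of length 12, and the DP table's final entry dp[14][14] is also 12, so no common subsequence is longer.

12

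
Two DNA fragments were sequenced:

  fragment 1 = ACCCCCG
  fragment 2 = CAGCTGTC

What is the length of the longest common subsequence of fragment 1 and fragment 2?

3

Pick A at fragment 1[1]=fragment 2[2] → C at fragment 1[2]=fragment 2[4] → C at fragment 1[6]=fragment 2[8]; all 3 bases appear in both, in order. dp[7][8] = 3 confirms this is the maximum.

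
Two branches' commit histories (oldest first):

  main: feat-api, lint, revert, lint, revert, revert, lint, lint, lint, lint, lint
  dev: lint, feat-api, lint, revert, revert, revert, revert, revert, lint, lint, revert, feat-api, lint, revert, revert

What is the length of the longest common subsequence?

8

Taking feat-api [1,2], then lint [2,3], then revert [3,6], then revert [5,7], then revert [6,8], then lint [7,9], then lint [8,10], then lint [9,13] gives a common subsequence of length 8. dp[11][15] = 8 confirms this is the maximum.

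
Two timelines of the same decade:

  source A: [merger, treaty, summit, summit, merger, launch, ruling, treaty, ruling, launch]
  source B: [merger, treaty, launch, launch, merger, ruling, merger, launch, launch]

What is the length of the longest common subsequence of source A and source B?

Taking merger (source A #1, source B #1) → treaty (source A #2, source B #2) → merger (source A #5, source B #7) → launch (source A #6, source B #8) → launch (source A #10, source B #9) gives a common subsequence of length 5. Since dp[10][9] = 5, nothing longer is possible.

5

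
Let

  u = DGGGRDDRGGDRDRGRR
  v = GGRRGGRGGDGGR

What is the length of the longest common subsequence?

Match G [3,1] → G [4,2] → R [5,3] → R [8,4] → G [9,5] → G [10,6] → R [12,7] → D [13,10] → G [15,12] → R [17,13] — 10 characters in the same relative order in both. dp[17][13] = 10 confirms this is the maximum.

10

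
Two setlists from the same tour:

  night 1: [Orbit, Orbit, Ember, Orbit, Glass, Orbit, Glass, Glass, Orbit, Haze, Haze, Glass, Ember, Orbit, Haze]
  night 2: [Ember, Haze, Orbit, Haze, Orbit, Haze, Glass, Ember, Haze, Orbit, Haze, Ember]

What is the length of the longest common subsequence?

Taking Ember [3,1] → Orbit [4,3] → Orbit [9,5] → Haze [11,6] → Glass [12,7] → Ember [13,8] → Orbit [14,10] → Haze [15,11] gives a common subsequence of length 8. The LCS DP gives dp[15][12] = 8, so this is optimal.

8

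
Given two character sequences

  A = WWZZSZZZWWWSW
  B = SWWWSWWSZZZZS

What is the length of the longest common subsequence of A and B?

One common subsequence of length 7: W (A #1, B #6), W (A #2, B #7), Z (A #4, B #9), Z (A #6, B #10), Z (A #7, B #11), Z (A #8, B #12), S (A #12, B #13), and the DP table's final entry dp[13][13] is also 7, so no common subsequence is longer.

7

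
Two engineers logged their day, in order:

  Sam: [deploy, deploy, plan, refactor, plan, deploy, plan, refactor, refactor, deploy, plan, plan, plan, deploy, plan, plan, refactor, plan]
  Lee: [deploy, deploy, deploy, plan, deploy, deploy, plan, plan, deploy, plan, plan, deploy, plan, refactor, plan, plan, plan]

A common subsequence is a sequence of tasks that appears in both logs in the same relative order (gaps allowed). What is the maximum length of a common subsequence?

12

Pick deploy [1,2], then deploy [2,3], then plan [3,4], then plan [5,7], then plan [7,8], then deploy [10,9], then plan [11,10], then plan [12,11], then plan [13,13], then plan [15,15], then plan [16,16], then plan [18,17]; all 12 tasks appear in both, in order. The LCS DP gives dp[18][17] = 12, so this is optimal.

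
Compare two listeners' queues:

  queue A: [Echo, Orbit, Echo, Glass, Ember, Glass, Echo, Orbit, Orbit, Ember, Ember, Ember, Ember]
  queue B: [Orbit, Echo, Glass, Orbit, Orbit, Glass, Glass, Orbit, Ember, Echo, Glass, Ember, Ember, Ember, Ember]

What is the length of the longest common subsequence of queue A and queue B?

Match Echo [1,2], Orbit [2,5], Glass [4,7], Ember [5,9], Glass [6,11], Ember [10,12], Ember [11,13], Ember [12,14], Ember [13,15] — 9 songs in the same relative order in both. dp[13][15] = 9 confirms this is the maximum.

9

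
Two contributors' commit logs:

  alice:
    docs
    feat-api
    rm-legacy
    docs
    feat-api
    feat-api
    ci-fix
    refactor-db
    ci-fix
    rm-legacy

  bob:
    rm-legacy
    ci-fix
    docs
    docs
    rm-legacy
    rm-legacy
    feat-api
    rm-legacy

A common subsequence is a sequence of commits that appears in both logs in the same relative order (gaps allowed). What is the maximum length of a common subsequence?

Match docs (alice #1, bob #4), then rm-legacy (alice #3, bob #6), then feat-api (alice #6, bob #7), then rm-legacy (alice #10, bob #8) — 4 commits in the same relative order in both. Since dp[10][8] = 4, nothing longer is possible.

4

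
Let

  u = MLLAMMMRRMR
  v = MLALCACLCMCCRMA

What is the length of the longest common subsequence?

7

Pick M [1,1] → L [2,2] → L [3,4] → A [4,6] → M [5,10] → R [9,13] → M [10,14]; all 7 characters appear in both, in order. The LCS DP gives dp[11][15] = 7, so this is optimal.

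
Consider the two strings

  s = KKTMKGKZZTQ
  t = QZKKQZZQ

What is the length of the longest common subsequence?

5

Let dp[i][j] be the LCS length of the first i characters of s and the first j characters of t. dp[i][j] = dp[i-1][j-1]+1 when the i-th and j-th characters match, else max(dp[i-1][j], dp[i][j-1]).
    ·  Q  Z  K  K  Q  Z  Z  Q
 ·  0  0  0  0  0  0  0  0  0
 K  0  0  0  1  1  1  1  1  1
 K  0  0  0  1  2  2  2  2  2
 T  0  0  0  1  2  2  2  2  2
 M  0  0  0  1  2  2  2  2  2
 K  0  0  0  1  2  2  2  2  2
 G  0  0  0  1  2  2  2  2  2
 K  0  0  0  1  2  2  2  2  2
 Z  0  0  1  1  2  2  3  3  3
 Z  0  0  1  1  2  2  3  4  4
 T  0  0  1  1  2  2  3  4  4
 Q  0  1  1  1  2  3  3  4  5
dp[11][8] = 5. One LCS (by backtracking along matches): KKZZQ.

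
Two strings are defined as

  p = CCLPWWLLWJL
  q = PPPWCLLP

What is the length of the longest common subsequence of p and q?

Let dp[i][j] be the LCS length of the first i characters of p and the first j characters of q. dp[i][j] = dp[i-1][j-1]+1 when the i-th and j-th characters match, else max(dp[i-1][j], dp[i][j-1]).
    ·  P  P  P  W  C  L  L  P
 ·  0  0  0  0  0  0  0  0  0
 C  0  0  0  0  0  1  1  1  1
 C  0  0  0  0  0  1  1  1  1
 L  0  0  0  0  0  1  2  2  2
 P  0  1  1  1  1  1  2  2  3
 W  0  1  1  1  2  2  2  2  3
 W  0  1  1  1  2  2  2  2  3
 L  0  1  1  1  2  2  3  3  3
 L  0  1  1  1  2  2  3  4  4
 W  0  1  1  1  2  2  3  4  4
 J  0  1  1  1  2  2  3  4  4
 L  0  1  1  1  2  2  3  4  4
dp[11][8] = 4. One LCS (by backtracking along matches): PWLL.

4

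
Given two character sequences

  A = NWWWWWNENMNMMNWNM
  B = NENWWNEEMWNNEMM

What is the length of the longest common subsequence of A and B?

Taking N [1,3] → W [5,4] → W [6,5] → N [7,6] → E [8,8] → N [9,11] → N [11,12] → M [13,14] → M [17,15] gives a common subsequence of length 9. Since dp[17][15] = 9, nothing longer is possible.

9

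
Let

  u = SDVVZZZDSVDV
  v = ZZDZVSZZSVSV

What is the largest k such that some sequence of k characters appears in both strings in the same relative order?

7

Let dp[i][j] be the LCS length of the first i characters of u and the first j characters of v. dp[i][j] = dp[i-1][j-1]+1 when the i-th and j-th characters match, else max(dp[i-1][j], dp[i][j-1]).
    ·  Z  Z  D  Z  V  S  Z  Z  S  V  S  V
 ·  0  0  0  0  0  0  0  0  0  0  0  0  0
 S  0  0  0  0  0  0  1  1  1  1  1  1  1
 D  0  0  0  1  1  1  1  1  1  1  1  1  1
 V  0  0  0  1  1  2  2  2  2  2  2  2  2
 V  0  0  0  1  1  2  2  2  2  2  3  3  3
 Z  0  1  1  1  2  2  2  3  3  3  3  3  3
 Z  0  1  2  2  2  2  2  3  4  4  4  4  4
 Z  0  1  2  2  3  3  3  3  4  4  4  4  4
 D  0  1  2  3  3  3  3  3  4  4  4  4  4
 S  0  1  2  3  3  3  4  4  4  5  5  5  5
 V  0  1  2  3  3  4  4  4  4  5  6  6  6
 D  0  1  2  3  3  4  4  4  4  5  6  6  6
 V  0  1  2  3  3  4  4  4  4  5  6  6  7
dp[12][12] = 7. One LCS (by backtracking along matches): DVZZSVV.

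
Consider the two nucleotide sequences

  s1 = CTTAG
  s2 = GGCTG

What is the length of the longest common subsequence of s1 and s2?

3

Taking C at s1[1]=s2[3] → T at s1[3]=s2[4] → G at s1[5]=s2[5] gives a common subsequence of length 3. The LCS DP gives dp[5][5] = 3, so this is optimal.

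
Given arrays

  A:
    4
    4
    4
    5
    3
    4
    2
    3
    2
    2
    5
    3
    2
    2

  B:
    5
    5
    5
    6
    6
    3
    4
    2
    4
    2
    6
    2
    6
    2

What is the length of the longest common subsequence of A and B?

Match 5 [4,3], 3 [5,6], 4 [6,7], 2 [7,8], 2 [9,10], 2 [10,12], 2 [14,14] — 7 values in the same relative order in both. Since dp[14][14] = 7, nothing longer is possible.

7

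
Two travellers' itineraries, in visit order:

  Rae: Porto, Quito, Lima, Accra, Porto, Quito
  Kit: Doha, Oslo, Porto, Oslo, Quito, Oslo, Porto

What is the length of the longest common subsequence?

One common subsequence of length 3: Porto [1,3], then Quito [2,5], then Porto [5,7]. The LCS DP gives dp[6][7] = 3, so this is optimal.

3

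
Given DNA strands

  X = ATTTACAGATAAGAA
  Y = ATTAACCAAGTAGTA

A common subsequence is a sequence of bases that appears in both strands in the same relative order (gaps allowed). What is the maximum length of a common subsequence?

11

One common subsequence of length 11: A [1,1], T [2,2], T [3,3], A [5,5], C [6,7], A [7,9], G [8,10], T [10,11], A [12,12], G [13,13], A [15,15], and the DP table's final entry dp[15][15] is also 11, so no common subsequence is longer.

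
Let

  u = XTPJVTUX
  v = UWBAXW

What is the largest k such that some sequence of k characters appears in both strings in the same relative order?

Pick U (u #7, v #1); then X (u #8, v #5); all 2 characters appear in both, in order, and the DP table's final entry dp[8][6] is also 2, so no common subsequence is longer.

2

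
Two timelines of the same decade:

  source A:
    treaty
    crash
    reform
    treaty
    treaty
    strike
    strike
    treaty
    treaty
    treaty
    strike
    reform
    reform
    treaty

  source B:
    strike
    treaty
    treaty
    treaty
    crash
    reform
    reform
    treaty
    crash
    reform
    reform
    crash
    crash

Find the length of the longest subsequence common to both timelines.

Pick strike [7,1] → treaty [8,2] → treaty [9,3] → treaty [10,4] → reform [12,6] → reform [13,7] → treaty [14,8]; all 7 events appear in both, in order, and the DP table's final entry dp[14][13] is also 7, so no common subsequence is longer.

7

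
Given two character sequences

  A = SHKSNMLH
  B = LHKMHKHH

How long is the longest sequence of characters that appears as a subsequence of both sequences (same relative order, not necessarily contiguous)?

Taking H (A #2, B #2); then K (A #3, B #3); then M (A #6, B #4); then H (A #8, B #8) gives a common subsequence of length 4. Since dp[8][8] = 4, nothing longer is possible.

4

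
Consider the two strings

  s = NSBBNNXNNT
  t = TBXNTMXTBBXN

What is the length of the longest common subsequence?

5

Taking N (s #1, t #4) → B (s #3, t #9) → B (s #4, t #10) → X (s #7, t #11) → N (s #9, t #12) gives a common subsequence of length 5. The LCS DP gives dp[10][12] = 5, so this is optimal.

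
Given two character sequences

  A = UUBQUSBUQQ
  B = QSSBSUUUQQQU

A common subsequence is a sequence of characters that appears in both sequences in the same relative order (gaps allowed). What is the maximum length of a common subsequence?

6

Let dp[i][j] be the LCS length of the first i characters of A and the first j characters of B. dp[i][j] = dp[i-1][j-1]+1 when the i-th and j-th characters match, else max(dp[i-1][j], dp[i][j-1]).
    ·  Q  S  S  B  S  U  U  U  Q  Q  Q  U
 ·  0  0  0  0  0  0  0  0  0  0  0  0  0
 U  0  0  0  0  0  0  1  1  1  1  1  1  1
 U  0  0  0  0  0  0  1  2  2  2  2  2  2
 B  0  0  0  0  1  1  1  2  2  2  2  2  2
 Q  0  1  1  1  1  1  1  2  2  3  3  3  3
 U  0  1  1  1  1  1  2  2  3  3  3  3  4
 S  0  1  2  2  2  2  2  2  3  3  3  3  4
 B  0  1  2  2  3  3  3  3  3  3  3  3  4
 U  0  1  2  2  3  3  4  4  4  4  4  4  4
 Q  0  1  2  2  3  3  4  4  4  5  5  5  5
 Q  0  1  2  2  3  3  4  4  4  5  6  6  6
dp[10][12] = 6. One LCS (by backtracking along matches): QSBUQQ.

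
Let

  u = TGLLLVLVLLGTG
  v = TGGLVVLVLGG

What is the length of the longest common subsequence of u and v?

9

Match T [1,1] → G [2,3] → L [3,4] → V [6,6] → L [7,7] → V [8,8] → L [10,9] → G [11,10] → G [13,11] — 9 characters in the same relative order in both. Since dp[13][11] = 9, nothing longer is possible.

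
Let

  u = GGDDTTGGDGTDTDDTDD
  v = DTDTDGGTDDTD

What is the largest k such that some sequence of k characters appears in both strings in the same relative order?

One common subsequence of length 10: D at u[3]=v[1], D at u[4]=v[3], T at u[5]=v[4], G at u[8]=v[6], G at u[10]=v[7], T at u[13]=v[8], D at u[14]=v[9], D at u[15]=v[10], T at u[16]=v[11], D at u[18]=v[12]. The LCS DP gives dp[18][12] = 10, so this is optimal.

10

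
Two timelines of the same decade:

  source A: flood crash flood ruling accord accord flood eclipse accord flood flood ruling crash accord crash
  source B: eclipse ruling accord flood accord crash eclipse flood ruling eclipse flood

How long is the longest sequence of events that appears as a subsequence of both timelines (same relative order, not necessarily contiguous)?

6

Pick flood (source A #1, source B #4), crash (source A #2, source B #6), flood (source A #3, source B #8), ruling (source A #4, source B #9), eclipse (source A #8, source B #10), flood (source A #11, source B #11); all 6 events appear in both, in order. dp[15][11] = 6 confirms this is the maximum.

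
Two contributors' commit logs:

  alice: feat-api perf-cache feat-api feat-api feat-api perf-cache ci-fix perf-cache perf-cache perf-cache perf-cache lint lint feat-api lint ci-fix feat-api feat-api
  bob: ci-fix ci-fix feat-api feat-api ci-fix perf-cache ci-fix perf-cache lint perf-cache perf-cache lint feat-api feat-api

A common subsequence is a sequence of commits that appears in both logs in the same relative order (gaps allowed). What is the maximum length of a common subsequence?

10

Match feat-api [1,3], feat-api [3,4], perf-cache [6,6], ci-fix [7,7], perf-cache [8,8], perf-cache [10,10], perf-cache [11,11], lint [15,12], feat-api [17,13], feat-api [18,14] — 10 commits in the same relative order in both. dp[18][14] = 10 confirms this is the maximum.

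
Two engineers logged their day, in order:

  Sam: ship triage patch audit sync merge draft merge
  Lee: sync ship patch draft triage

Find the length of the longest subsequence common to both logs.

3

Match ship [1,2]; then patch [3,3]; then draft [7,4] — 3 tasks in the same relative order in both, and the DP table's final entry dp[8][5] is also 3, so no common subsequence is longer.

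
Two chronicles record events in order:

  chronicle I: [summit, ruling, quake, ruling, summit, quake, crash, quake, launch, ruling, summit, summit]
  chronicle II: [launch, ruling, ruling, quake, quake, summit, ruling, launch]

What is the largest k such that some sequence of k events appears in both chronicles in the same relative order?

One common subsequence of length 5: ruling (chronicle I #2, chronicle II #2), then ruling (chronicle I #4, chronicle II #3), then quake (chronicle I #6, chronicle II #4), then quake (chronicle I #8, chronicle II #5), then launch (chronicle I #9, chronicle II #8). dp[12][8] = 5 confirms this is the maximum.

5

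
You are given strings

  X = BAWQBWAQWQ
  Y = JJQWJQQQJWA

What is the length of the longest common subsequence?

Let dp[i][j] be the LCS length of the first i characters of X and the first j characters of Y. dp[i][j] = dp[i-1][j-1]+1 when the i-th and j-th characters match, else max(dp[i-1][j], dp[i][j-1]).
    ·  J  J  Q  W  J  Q  Q  Q  J  W  A
 ·  0  0  0  0  0  0  0  0  0  0  0  0
 B  0  0  0  0  0  0  0  0  0  0  0  0
 A  0  0  0  0  0  0  0  0  0  0  0  1
 W  0  0  0  0  1  1  1  1  1  1  1  1
 Q  0  0  0  1  1  1  2  2  2  2  2  2
 B  0  0  0  1  1  1  2  2  2  2  2  2
 W  0  0  0  1  2  2  2  2  2  2  3  3
 A  0  0  0  1  2  2  2  2  2  2  3  4
 Q  0  0  0  1  2  2  3  3  3  3  3  4
 W  0  0  0  1  2  2  3  3  3  3  4  4
 Q  0  0  0  1  2  2  3  4  4  4  4  4
dp[10][11] = 4. One LCS (by backtracking along matches): WQWA.

4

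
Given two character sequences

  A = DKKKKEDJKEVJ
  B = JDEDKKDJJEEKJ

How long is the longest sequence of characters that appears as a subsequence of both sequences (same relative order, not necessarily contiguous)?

7

Match D at A[1]=B[4], K at A[4]=B[5], K at A[5]=B[6], D at A[7]=B[7], J at A[8]=B[9], K at A[9]=B[12], J at A[12]=B[13] — 7 characters in the same relative order in both, and the DP table's final entry dp[12][13] is also 7, so no common subsequence is longer.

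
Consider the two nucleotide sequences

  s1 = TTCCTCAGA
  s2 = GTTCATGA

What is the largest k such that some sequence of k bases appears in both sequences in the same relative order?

6

Match T (s1 #1, s2 #2); then T (s1 #2, s2 #3); then C (s1 #3, s2 #4); then T (s1 #5, s2 #6); then G (s1 #8, s2 #7); then A (s1 #9, s2 #8) — 6 bases in the same relative order in both. dp[9][8] = 6 confirms this is the maximum.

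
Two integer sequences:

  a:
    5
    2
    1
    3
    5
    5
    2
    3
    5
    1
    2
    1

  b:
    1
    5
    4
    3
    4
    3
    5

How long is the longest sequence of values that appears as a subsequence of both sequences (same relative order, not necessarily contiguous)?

4

Let dp[i][j] be the LCS length of the first i values of a and the first j values of b. dp[i][j] = dp[i-1][j-1]+1 when the i-th and j-th values match, else max(dp[i-1][j], dp[i][j-1]).
    ·  1  5  4  3  4  3  5
 ·  0  0  0  0  0  0  0  0
 5  0  0  1  1  1  1  1  1
 2  0  0  1  1  1  1  1  1
 1  0  1  1  1  1  1  1  1
 3  0  1  1  1  2  2  2  2
 5  0  1  2  2  2  2  2  3
 5  0  1  2  2  2  2  2  3
 2  0  1  2  2  2  2  2  3
 3  0  1  2  2  3  3  3  3
 5  0  1  2  2  3  3  3  4
 1  0  1  2  2  3  3  3  4
 2  0  1  2  2  3  3  3  4
 1  0  1  2  2  3  3  3  4
dp[12][7] = 4. One LCS (by backtracking along matches): 5, 3, 3, 5.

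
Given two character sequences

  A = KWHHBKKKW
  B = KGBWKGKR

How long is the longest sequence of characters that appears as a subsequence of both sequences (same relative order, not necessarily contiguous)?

4

Taking K [1,1] → W [2,4] → K [6,5] → K [7,7] gives a common subsequence of length 4, and the DP table's final entry dp[9][8] is also 4, so no common subsequence is longer.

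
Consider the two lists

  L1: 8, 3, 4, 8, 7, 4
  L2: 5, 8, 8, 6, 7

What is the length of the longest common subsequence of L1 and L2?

3

One common subsequence of length 3: 8 at L1[1]=L2[2] → 8 at L1[4]=L2[3] → 7 at L1[5]=L2[5]. The LCS DP gives dp[6][5] = 3, so this is optimal.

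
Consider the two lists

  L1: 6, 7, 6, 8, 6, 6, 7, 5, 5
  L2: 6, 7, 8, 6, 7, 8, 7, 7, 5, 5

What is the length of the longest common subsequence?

7

Match 6 [1,1]; then 7 [2,2]; then 6 [3,4]; then 8 [4,6]; then 7 [7,8]; then 5 [8,9]; then 5 [9,10] — 7 values in the same relative order in both. dp[9][10] = 7 confirms this is the maximum.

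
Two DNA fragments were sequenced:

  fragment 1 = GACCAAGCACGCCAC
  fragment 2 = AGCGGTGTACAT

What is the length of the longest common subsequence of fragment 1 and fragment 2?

6

Taking G at fragment 1[1]=fragment 2[2]; then C at fragment 1[3]=fragment 2[3]; then G at fragment 1[7]=fragment 2[7]; then A at fragment 1[9]=fragment 2[9]; then C at fragment 1[13]=fragment 2[10]; then A at fragment 1[14]=fragment 2[11] gives a common subsequence of length 6, and the DP table's final entry dp[15][12] is also 6, so no common subsequence is longer.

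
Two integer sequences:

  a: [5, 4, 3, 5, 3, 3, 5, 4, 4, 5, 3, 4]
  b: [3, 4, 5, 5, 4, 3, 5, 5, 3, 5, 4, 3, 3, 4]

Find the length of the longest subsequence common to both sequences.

9

Pick 5 [1,4], 4 [2,5], 3 [3,6], 5 [4,8], 3 [6,9], 5 [7,10], 4 [8,11], 3 [11,13], 4 [12,14]; all 9 values appear in both, in order. dp[12][14] = 9 confirms this is the maximum.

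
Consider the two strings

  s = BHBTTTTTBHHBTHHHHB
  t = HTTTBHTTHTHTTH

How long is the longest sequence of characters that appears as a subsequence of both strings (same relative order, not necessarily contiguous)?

10

Pick H at s[2]=t[1]; then T at s[4]=t[2]; then T at s[5]=t[3]; then T at s[6]=t[4]; then T at s[7]=t[7]; then T at s[8]=t[8]; then H at s[10]=t[9]; then H at s[11]=t[11]; then T at s[13]=t[13]; then H at s[17]=t[14]; all 10 characters appear in both, in order. dp[18][14] = 10 confirms this is the maximum.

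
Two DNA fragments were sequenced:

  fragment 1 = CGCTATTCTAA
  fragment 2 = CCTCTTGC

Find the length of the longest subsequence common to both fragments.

Let dp[i][j] be the LCS length of the first i bases of fragment 1 and the first j bases of fragment 2. dp[i][j] = dp[i-1][j-1]+1 when the i-th and j-th bases match, else max(dp[i-1][j], dp[i][j-1]).
    ·  C  C  T  C  T  T  G  C
 ·  0  0  0  0  0  0  0  0  0
 C  0  1  1  1  1  1  1  1  1
 G  0  1  1  1  1  1  1  2  2
 C  0  1  2  2  2  2  2  2  3
 T  0  1  2  3  3  3  3  3  3
 A  0  1  2  3  3  3  3  3  3
 T  0  1  2  3  3  4  4  4  4
 T  0  1  2  3  3  4  5  5  5
 C  0  1  2  3  4  4  5  5  6
 T  0  1  2  3  4  5  5  5  6
 A  0  1  2  3  4  5  5  5  6
 A  0  1  2  3  4  5  5  5  6
dp[11][8] = 6. One LCS (by backtracking along matches): CCTTTC.

6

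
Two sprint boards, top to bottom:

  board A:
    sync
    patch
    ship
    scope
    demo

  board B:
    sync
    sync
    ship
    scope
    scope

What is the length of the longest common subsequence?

3

One common subsequence of length 3: sync (board A #1, board B #2); then ship (board A #3, board B #3); then scope (board A #4, board B #5). dp[5][5] = 3 confirms this is the maximum.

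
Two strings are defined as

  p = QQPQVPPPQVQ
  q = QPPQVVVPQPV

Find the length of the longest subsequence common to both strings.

7

One common subsequence of length 7: Q (p #1, q #1), P (p #3, q #3), Q (p #4, q #4), V (p #5, q #7), P (p #6, q #8), P (p #8, q #10), V (p #10, q #11), and the DP table's final entry dp[11][11] is also 7, so no common subsequence is longer.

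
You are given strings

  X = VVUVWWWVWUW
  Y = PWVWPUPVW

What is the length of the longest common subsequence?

5

One common subsequence of length 5: W [7,2], then V [8,3], then W [9,4], then U [10,6], then W [11,9]. Since dp[11][9] = 5, nothing longer is possible.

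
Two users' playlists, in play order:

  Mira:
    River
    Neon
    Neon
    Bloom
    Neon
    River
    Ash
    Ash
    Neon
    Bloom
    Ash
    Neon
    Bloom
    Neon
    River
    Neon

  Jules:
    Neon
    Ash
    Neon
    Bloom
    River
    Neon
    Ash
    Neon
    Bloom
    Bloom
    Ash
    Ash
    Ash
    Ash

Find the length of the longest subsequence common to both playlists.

8

Taking Neon [2,1] → Neon [3,3] → Bloom [4,4] → Neon [5,6] → Ash [8,7] → Neon [9,8] → Bloom [10,10] → Ash [11,14] gives a common subsequence of length 8. The LCS DP gives dp[16][14] = 8, so this is optimal.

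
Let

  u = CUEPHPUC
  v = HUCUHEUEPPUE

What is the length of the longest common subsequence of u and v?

Taking C [1,3], U [2,7], E [3,8], P [4,9], P [6,10], U [7,11] gives a common subsequence of length 6. The LCS DP gives dp[8][12] = 6, so this is optimal.

6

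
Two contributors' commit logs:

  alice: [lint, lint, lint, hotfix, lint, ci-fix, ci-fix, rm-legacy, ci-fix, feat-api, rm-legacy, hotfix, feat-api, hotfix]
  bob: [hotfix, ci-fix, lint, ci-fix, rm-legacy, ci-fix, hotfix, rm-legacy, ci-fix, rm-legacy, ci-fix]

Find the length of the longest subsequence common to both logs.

7

Taking hotfix [4,1], then lint [5,3], then ci-fix [6,4], then ci-fix [7,6], then rm-legacy [8,8], then ci-fix [9,9], then rm-legacy [11,10] gives a common subsequence of length 7. Since dp[14][11] = 7, nothing longer is possible.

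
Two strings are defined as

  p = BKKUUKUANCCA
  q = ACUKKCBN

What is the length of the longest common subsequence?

One common subsequence of length 3: K at p[2]=q[4]; then K at p[3]=q[5]; then N at p[9]=q[8]. dp[12][8] = 3 confirms this is the maximum.

3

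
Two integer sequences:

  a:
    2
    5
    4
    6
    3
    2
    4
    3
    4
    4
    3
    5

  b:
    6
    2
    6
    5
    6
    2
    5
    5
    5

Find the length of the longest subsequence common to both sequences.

5

Taking 2 at a[1]=b[2]; then 5 at a[2]=b[4]; then 6 at a[4]=b[5]; then 2 at a[6]=b[6]; then 5 at a[12]=b[9] gives a common subsequence of length 5. Since dp[12][9] = 5, nothing longer is possible.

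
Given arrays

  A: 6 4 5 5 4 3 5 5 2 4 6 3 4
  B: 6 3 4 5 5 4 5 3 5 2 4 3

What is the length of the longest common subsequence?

10

One common subsequence of length 10: 6 at A[1]=B[1] → 4 at A[2]=B[3] → 5 at A[3]=B[4] → 5 at A[4]=B[5] → 4 at A[5]=B[6] → 3 at A[6]=B[8] → 5 at A[8]=B[9] → 2 at A[9]=B[10] → 4 at A[10]=B[11] → 3 at A[12]=B[12]. Since dp[13][12] = 10, nothing longer is possible.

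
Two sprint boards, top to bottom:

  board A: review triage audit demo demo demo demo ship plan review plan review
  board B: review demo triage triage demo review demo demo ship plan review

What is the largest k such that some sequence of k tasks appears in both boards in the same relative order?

Match review [1,1], then triage [2,4], then demo [4,5], then demo [6,7], then demo [7,8], then ship [8,9], then plan [11,10], then review [12,11] — 8 tasks in the same relative order in both. The LCS DP gives dp[12][11] = 8, so this is optimal.

8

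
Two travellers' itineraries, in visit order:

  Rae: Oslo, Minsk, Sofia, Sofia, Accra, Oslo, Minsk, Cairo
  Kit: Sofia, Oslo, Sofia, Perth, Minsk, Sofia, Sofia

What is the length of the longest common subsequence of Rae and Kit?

4

Taking Oslo at Rae[1]=Kit[2], then Minsk at Rae[2]=Kit[5], then Sofia at Rae[3]=Kit[6], then Sofia at Rae[4]=Kit[7] gives a common subsequence of length 4. dp[8][7] = 4 confirms this is the maximum.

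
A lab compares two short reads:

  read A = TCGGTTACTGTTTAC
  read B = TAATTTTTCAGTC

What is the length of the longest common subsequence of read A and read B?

8

One common subsequence of length 8: T [1,1], T [5,4], T [6,5], T [9,6], T [11,7], T [12,8], T [13,12], C [15,13]. dp[15][13] = 8 confirms this is the maximum.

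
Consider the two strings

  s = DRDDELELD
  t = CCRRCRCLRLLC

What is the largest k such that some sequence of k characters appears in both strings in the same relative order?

3

Taking R [2,9]; then L [6,10]; then L [8,11] gives a common subsequence of length 3, and the DP table's final entry dp[9][12] is also 3, so no common subsequence is longer.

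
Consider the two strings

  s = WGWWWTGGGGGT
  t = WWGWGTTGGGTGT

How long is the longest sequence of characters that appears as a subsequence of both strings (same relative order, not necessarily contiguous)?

Pick W at s[1]=t[2] → G at s[2]=t[3] → W at s[3]=t[4] → T at s[6]=t[7] → G at s[7]=t[8] → G at s[8]=t[9] → G at s[9]=t[10] → G at s[11]=t[12] → T at s[12]=t[13]; all 9 characters appear in both, in order. Since dp[12][13] = 9, nothing longer is possible.

9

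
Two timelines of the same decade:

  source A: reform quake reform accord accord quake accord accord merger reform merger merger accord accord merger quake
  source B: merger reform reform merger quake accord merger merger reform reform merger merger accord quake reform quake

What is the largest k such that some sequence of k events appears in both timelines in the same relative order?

Taking reform (source A #1, source B #2); then reform (source A #3, source B #3); then quake (source A #6, source B #5); then accord (source A #7, source B #6); then merger (source A #9, source B #8); then reform (source A #10, source B #10); then merger (source A #11, source B #11); then merger (source A #12, source B #12); then accord (source A #13, source B #13); then quake (source A #16, source B #16) gives a common subsequence of length 10. dp[16][16] = 10 confirms this is the maximum.

10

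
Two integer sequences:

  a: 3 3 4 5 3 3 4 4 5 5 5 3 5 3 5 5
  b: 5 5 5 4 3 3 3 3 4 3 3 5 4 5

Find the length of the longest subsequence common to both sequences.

One common subsequence of length 9: 3 (a #1, b #5) → 3 (a #2, b #6) → 3 (a #5, b #7) → 3 (a #6, b #8) → 4 (a #8, b #9) → 3 (a #12, b #10) → 3 (a #14, b #11) → 5 (a #15, b #12) → 5 (a #16, b #14). dp[16][14] = 9 confirms this is the maximum.

9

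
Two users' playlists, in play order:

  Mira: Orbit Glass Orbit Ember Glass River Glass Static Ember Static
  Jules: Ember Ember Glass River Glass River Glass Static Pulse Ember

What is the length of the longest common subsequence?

Match Glass [2,3] → Glass [5,5] → River [6,6] → Glass [7,7] → Static [8,8] → Ember [9,10] — 6 songs in the same relative order in both. The LCS DP gives dp[10][10] = 6, so this is optimal.

6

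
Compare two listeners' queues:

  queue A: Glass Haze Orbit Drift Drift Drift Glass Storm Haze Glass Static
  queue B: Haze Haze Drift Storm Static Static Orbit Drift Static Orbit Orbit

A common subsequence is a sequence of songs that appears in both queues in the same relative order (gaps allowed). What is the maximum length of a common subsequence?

4

One common subsequence of length 4: Haze at queue A[2]=queue B[2] → Orbit at queue A[3]=queue B[7] → Drift at queue A[6]=queue B[8] → Static at queue A[11]=queue B[9]. The LCS DP gives dp[11][11] = 4, so this is optimal.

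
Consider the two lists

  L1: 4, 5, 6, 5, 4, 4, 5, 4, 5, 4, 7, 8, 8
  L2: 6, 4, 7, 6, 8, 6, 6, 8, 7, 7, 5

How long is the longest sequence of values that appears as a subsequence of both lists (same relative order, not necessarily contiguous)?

Match 6 (L1 #3, L2 #1) → 4 (L1 #10, L2 #2) → 7 (L1 #11, L2 #3) → 8 (L1 #12, L2 #5) → 8 (L1 #13, L2 #8) — 5 values in the same relative order in both, and the DP table's final entry dp[13][11] is also 5, so no common subsequence is longer.

5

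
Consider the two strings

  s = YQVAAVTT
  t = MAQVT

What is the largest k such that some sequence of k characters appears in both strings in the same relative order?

3

Let dp[i][j] be the LCS length of the first i characters of s and the first j characters of t. dp[i][j] = dp[i-1][j-1]+1 when the i-th and j-th characters match, else max(dp[i-1][j], dp[i][j-1]).
    ·  M  A  Q  V  T
 ·  0  0  0  0  0  0
 Y  0  0  0  0  0  0
 Q  0  0  0  1  1  1
 V  0  0  0  1  2  2
 A  0  0  1  1  2  2
 A  0  0  1  1  2  2
 V  0  0  1  1  2  2
 T  0  0  1  1  2  3
 T  0  0  1  1  2  3
dp[8][5] = 3. One LCS (by backtracking along matches): QVT.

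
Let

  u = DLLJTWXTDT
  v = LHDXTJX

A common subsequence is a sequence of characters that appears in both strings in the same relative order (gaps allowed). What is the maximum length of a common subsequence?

3

One common subsequence of length 3: D [1,3] → J [4,6] → X [7,7], and the DP table's final entry dp[10][7] is also 3, so no common subsequence is longer.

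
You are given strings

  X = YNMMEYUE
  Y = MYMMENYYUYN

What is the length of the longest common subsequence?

Let dp[i][j] be the LCS length of the first i characters of X and the first j characters of Y. dp[i][j] = dp[i-1][j-1]+1 when the i-th and j-th characters match, else max(dp[i-1][j], dp[i][j-1]).
    ·  M  Y  M  M  E  N  Y  Y  U  Y  N
 ·  0  0  0  0  0  0  0  0  0  0  0  0
 Y  0  0  1  1  1  1  1  1  1  1  1  1
 N  0  0  1  1  1  1  2  2  2  2  2  2
 M  0  1  1  2  2  2  2  2  2  2  2  2
 M  0  1  1  2  3  3  3  3  3  3  3  3
 E  0  1  1  2  3  4  4  4  4  4  4  4
 Y  0  1  2  2  3  4  4  5  5  5  5  5
 U  0  1  2  2  3  4  4  5  5  6  6  6
 E  0  1  2  2  3  4  4  5  5  6  6  6
dp[8][11] = 6. One LCS (by backtracking along matches): YMMEYU.

6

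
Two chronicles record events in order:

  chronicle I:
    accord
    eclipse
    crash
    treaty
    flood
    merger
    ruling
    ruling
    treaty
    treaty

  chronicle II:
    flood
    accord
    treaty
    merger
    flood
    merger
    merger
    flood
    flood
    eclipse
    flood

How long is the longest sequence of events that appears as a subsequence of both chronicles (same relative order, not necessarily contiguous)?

4

One common subsequence of length 4: accord (chronicle I #1, chronicle II #2), treaty (chronicle I #4, chronicle II #3), flood (chronicle I #5, chronicle II #5), merger (chronicle I #6, chronicle II #7), and the DP table's final entry dp[10][11] is also 4, so no common subsequence is longer.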